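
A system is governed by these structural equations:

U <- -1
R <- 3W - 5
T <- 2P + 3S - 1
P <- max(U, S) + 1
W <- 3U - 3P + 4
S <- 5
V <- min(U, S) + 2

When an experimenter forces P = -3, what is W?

10

do(P=-3) replaces the equation P <- max(U, S) + 1 with the constant P = -3.
W = 3U - 3P + 4  [with U=-1, P=-3]  = 10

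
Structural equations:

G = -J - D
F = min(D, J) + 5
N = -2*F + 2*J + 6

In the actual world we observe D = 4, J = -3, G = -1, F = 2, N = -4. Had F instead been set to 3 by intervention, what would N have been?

-6

Intervening sets F = 3 and removes its equation (F = min(D, J) + 5).
N = -2*F + 2*J + 6  [with F=3, J=-3]  = -6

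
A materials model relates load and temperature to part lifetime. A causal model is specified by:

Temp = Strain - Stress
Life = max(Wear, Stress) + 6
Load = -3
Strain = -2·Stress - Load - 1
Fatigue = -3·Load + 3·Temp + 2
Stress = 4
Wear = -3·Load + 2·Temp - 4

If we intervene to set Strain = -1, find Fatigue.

-4

The intervention breaks the incoming arrows to Strain: Strain = -2·Stress - Load - 1 no longer applies, and Strain = -1.
Temp = Strain - Stress  [with Strain=-1, Stress=4]  = -5
Fatigue = -3·Load + 3·Temp + 2  [with Load=-3, Temp=-5]  = -4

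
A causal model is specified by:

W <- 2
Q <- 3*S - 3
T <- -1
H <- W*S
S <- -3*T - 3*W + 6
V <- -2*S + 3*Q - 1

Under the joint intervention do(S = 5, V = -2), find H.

10

Setting S = 5, V = -2 by intervention discards those variables' equations.
H = W*S  [with W=2, S=5]  = 10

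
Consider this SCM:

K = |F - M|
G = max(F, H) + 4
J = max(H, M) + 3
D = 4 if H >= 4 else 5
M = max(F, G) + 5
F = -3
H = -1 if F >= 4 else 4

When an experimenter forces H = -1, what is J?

11

Under do(H=-1), the mechanism H = -1 if F >= 4 else 4 is discarded; H is fixed at -1.
G = max(F, H) + 4  [with F=-3, H=-1]  = 3
M = max(F, G) + 5  [with F=-3, G=3]  = 8
J = max(H, M) + 3  [with H=-1, M=8]  = 11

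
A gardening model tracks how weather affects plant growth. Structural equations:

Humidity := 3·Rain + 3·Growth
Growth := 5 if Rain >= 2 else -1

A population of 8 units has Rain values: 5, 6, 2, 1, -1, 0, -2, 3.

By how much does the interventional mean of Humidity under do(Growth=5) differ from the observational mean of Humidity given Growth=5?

-6.75

Under do(Growth=5), Growth's equation is replaced by Growth=5 for every unit. Per-unit Humidity: 30, 33, 21, 18, 12, 15, 9, 24. Mean = 20.25.
Observing Growth=5 restricts to units where Growth's equation naturally yields 5: Rain ∈ {5, 6, 2, 3}. In that subpopulation Humidity = 30, 33, 21, 24, mean 27.
Difference = 20.25 − 27 = -6.75.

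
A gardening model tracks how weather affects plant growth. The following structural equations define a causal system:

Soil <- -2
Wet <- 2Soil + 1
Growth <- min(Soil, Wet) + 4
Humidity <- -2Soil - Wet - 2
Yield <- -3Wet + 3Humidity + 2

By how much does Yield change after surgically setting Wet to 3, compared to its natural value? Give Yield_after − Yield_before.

do(Wet=3) replaces the equation Wet <- 2Soil + 1 with the constant Wet = 3.
Humidity = -2Soil - Wet - 2  [with Soil=-2, Wet=3]  = -1
Yield = -3Wet + 3Humidity + 2  [with Wet=3, Humidity=-1]  = -10
Without intervention: Wet = 2Soil + 1  [with Soil=-2]  = -3; Humidity = -2Soil - Wet - 2  [with Soil=-2, Wet=-3]  = 5; Yield = -3Wet + 3Humidity + 2  [with Wet=-3, Humidity=5]  = 26.
Change = -10 − 26 = -36.

-36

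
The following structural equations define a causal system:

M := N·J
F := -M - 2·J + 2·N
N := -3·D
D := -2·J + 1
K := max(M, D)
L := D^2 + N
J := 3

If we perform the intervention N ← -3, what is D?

-5

Under do(N=-3), the mechanism N := -3·D is discarded; N is fixed at -3.
Since D is not a descendant of the intervened variable, it is unaffected.
D = -2·J + 1  [with J=3]  = -5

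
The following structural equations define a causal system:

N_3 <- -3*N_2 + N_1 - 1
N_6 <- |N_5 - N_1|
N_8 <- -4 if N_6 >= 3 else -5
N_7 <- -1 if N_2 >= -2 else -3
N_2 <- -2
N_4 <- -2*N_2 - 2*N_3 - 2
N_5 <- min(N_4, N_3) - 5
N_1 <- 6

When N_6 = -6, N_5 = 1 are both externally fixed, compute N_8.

Under do(N_6 = -6, N_5 = 1), each intervened variable's structural equation is replaced by its fixed value.
N_8 = -4 if N_6 >= 3 else -5  [with N_6=-6]  = -5

-5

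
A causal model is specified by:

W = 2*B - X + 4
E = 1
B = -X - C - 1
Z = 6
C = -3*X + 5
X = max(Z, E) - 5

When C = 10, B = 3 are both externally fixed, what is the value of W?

The joint intervention fixes C = 10, B = 3, removing each variable's own equation.
X = max(Z, E) - 5  [with Z=6, E=1]  = 1
W = 2*B - X + 4  [with B=3, X=1]  = 9

9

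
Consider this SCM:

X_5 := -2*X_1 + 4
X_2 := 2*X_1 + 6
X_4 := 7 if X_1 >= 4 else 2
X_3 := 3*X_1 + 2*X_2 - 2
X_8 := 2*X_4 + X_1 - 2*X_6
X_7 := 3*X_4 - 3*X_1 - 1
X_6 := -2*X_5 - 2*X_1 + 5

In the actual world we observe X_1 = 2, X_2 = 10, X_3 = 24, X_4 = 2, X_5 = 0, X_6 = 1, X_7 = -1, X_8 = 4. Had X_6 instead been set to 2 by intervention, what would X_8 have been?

2

Intervening sets X_6 = 2 and removes its equation (X_6 := -2*X_5 - 2*X_1 + 5).
X_4 = 7 if X_1 >= 4 else 2  [with X_1=2]  = 2
X_8 = 2*X_4 + X_1 - 2*X_6  [with X_4=2, X_1=2, X_6=2]  = 2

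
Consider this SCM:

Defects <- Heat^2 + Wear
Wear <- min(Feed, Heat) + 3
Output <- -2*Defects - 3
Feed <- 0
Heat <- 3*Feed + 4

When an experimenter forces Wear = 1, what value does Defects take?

The intervention breaks the incoming arrows to Wear: Wear <- min(Feed, Heat) + 3 no longer applies, and Wear = 1.
Heat = 3*Feed + 4  [with Feed=0]  = 4
Defects = Heat^2 + Wear  [with Heat=4, Wear=1]  = 17

17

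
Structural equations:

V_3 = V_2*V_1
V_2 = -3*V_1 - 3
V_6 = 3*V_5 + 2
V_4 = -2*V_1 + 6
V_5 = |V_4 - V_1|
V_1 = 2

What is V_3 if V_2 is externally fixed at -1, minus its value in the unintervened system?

The intervention breaks the incoming arrows to V_2: V_2 = -3*V_1 - 3 no longer applies, and V_2 = -1.
V_3 = V_2*V_1  [with V_2=-1, V_1=2]  = -2
Without intervention: V_2 = -3*V_1 - 3  [with V_1=2]  = -9; V_3 = V_2*V_1  [with V_2=-9, V_1=2]  = -18.
Change = -2 − (-18) = 16.

16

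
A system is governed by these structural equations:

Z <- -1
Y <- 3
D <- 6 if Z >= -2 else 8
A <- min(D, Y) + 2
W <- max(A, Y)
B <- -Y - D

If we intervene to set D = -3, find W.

do(D=-3) replaces the equation D <- 6 if Z >= -2 else 8 with the constant D = -3.
A = min(D, Y) + 2  [with D=-3, Y=3]  = -1
W = max(A, Y)  [with A=-1, Y=3]  = 3

3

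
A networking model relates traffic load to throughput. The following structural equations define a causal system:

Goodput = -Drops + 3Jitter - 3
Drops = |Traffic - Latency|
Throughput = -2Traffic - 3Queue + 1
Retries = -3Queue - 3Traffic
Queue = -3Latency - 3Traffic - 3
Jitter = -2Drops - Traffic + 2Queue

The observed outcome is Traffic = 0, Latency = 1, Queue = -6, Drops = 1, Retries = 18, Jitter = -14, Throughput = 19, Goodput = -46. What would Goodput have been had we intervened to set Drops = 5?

-74

do(Drops=5) replaces the equation Drops = |Traffic - Latency| with the constant Drops = 5.
Queue = -3Latency - 3Traffic - 3  [with Latency=1, Traffic=0]  = -6
Jitter = -2Drops - Traffic + 2Queue  [with Drops=5, Traffic=0, Queue=-6]  = -22
Goodput = -Drops + 3Jitter - 3  [with Drops=5, Jitter=-22]  = -74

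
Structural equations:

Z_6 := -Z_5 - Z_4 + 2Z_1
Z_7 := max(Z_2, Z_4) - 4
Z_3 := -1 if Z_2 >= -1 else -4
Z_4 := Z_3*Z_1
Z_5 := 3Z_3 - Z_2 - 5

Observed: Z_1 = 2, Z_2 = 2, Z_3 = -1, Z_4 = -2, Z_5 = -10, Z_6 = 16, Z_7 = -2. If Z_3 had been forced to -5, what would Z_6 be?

The intervention breaks the incoming arrows to Z_3: Z_3 := -1 if Z_2 >= -1 else -4 no longer applies, and Z_3 = -5.
Z_4 = Z_3*Z_1  [with Z_3=-5, Z_1=2]  = -10
Z_5 = 3Z_3 - Z_2 - 5  [with Z_3=-5, Z_2=2]  = -22
Z_6 = -Z_5 - Z_4 + 2Z_1  [with Z_5=-22, Z_4=-10, Z_1=2]  = 36

36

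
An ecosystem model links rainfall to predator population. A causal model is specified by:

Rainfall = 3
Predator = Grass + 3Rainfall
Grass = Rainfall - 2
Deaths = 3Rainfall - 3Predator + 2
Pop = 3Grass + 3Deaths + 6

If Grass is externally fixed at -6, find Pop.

do(Grass=-6) replaces the equation Grass = Rainfall - 2 with the constant Grass = -6.
Predator = Grass + 3Rainfall  [with Grass=-6, Rainfall=3]  = 3
Deaths = 3Rainfall - 3Predator + 2  [with Rainfall=3, Predator=3]  = 2
Pop = 3Grass + 3Deaths + 6  [with Grass=-6, Deaths=2]  = -6

-6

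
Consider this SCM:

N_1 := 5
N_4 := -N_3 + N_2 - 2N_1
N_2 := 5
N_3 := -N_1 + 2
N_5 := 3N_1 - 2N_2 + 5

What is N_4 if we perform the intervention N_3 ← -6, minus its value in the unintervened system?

The intervention breaks the incoming arrows to N_3: N_3 := -N_1 + 2 no longer applies, and N_3 = -6.
N_4 = -N_3 + N_2 - 2N_1  [with N_3=-6, N_2=5, N_1=5]  = 1
Without intervention: N_3 = -N_1 + 2  [with N_1=5]  = -3; N_4 = -N_3 + N_2 - 2N_1  [with N_3=-3, N_2=5, N_1=5]  = -2.
Change = 1 − (-2) = 3.

3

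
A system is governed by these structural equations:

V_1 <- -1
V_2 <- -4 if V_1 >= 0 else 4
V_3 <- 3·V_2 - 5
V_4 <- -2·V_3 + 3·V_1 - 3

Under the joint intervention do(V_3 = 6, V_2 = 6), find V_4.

-18

The joint intervention fixes V_3 = 6, V_2 = 6, removing each variable's own equation.
V_4 = -2·V_3 + 3·V_1 - 3  [with V_3=6, V_1=-1]  = -18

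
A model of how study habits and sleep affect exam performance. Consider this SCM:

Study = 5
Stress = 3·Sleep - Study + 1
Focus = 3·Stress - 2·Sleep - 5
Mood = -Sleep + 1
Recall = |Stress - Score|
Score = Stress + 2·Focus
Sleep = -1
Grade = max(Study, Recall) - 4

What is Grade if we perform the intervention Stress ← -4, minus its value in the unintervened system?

The intervention breaks the incoming arrows to Stress: Stress = 3·Sleep - Study + 1 no longer applies, and Stress = -4.
Focus = 3·Stress - 2·Sleep - 5  [with Stress=-4, Sleep=-1]  = -15
Score = Stress + 2·Focus  [with Stress=-4, Focus=-15]  = -34
Recall = |Stress - Score|  [with Stress=-4, Score=-34]  = 30
Grade = max(Study, Recall) - 4  [with Study=5, Recall=30]  = 26
Without intervention: Stress = 3·Sleep - Study + 1  [with Sleep=-1, Study=5]  = -7; Focus = 3·Stress - 2·Sleep - 5  [with Stress=-7, Sleep=-1]  = -24; Score = Stress + 2·Focus  [with Stress=-7, Focus=-24]  = -55; Recall = |Stress - Score|  [with Stress=-7, Score=-55]  = 48; Grade = max(Study, Recall) - 4  [with Study=5, Recall=48]  = 44.
Change = 26 − 44 = -18.

-18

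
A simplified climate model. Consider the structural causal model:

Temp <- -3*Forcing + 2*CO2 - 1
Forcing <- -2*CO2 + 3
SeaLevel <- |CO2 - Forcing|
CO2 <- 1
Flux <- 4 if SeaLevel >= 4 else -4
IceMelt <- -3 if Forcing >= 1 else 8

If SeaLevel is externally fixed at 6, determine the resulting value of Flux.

4

The intervention breaks the incoming arrows to SeaLevel: SeaLevel <- |CO2 - Forcing| no longer applies, and SeaLevel = 6.
Flux = 4 if SeaLevel >= 4 else -4  [with SeaLevel=6]  = 4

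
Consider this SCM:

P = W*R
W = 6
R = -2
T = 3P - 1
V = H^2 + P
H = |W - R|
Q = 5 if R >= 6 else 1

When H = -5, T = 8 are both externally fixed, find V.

Setting H = -5, T = 8 by intervention discards those variables' equations.
P = W*R  [with W=6, R=-2]  = -12
V = H^2 + P  [with H=-5, P=-12]  = 13

13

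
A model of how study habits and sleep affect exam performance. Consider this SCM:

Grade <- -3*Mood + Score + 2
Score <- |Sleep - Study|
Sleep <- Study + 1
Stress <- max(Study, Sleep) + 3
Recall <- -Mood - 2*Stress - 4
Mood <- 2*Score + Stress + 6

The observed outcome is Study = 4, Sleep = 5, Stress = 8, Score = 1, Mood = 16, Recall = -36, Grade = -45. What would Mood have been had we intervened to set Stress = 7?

15

do(Stress=7) replaces the equation Stress <- max(Study, Sleep) + 3 with the constant Stress = 7.
Sleep = Study + 1  [with Study=4]  = 5
Score = |Sleep - Study|  [with Sleep=5, Study=4]  = 1
Mood = 2*Score + Stress + 6  [with Score=1, Stress=7]  = 15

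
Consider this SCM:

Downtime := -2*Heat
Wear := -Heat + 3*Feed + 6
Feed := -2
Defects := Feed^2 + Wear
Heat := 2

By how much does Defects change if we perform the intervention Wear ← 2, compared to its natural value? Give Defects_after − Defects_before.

4

The intervention breaks the incoming arrows to Wear: Wear := -Heat + 3*Feed + 6 no longer applies, and Wear = 2.
Defects = Feed^2 + Wear  [with Feed=-2, Wear=2]  = 6
Without intervention: Wear = -Heat + 3*Feed + 6  [with Heat=2, Feed=-2]  = -2; Defects = Feed^2 + Wear  [with Feed=-2, Wear=-2]  = 2.
Change = 6 − 2 = 4.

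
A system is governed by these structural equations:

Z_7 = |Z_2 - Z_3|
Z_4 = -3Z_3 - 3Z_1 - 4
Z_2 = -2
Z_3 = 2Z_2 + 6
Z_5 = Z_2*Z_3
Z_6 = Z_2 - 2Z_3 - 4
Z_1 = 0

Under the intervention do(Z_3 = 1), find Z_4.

-7

The intervention breaks the incoming arrows to Z_3: Z_3 = 2Z_2 + 6 no longer applies, and Z_3 = 1.
Z_4 = -3Z_3 - 3Z_1 - 4  [with Z_3=1, Z_1=0]  = -7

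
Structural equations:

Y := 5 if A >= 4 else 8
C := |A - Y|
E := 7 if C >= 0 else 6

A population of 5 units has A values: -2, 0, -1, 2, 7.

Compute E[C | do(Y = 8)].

The intervention sets Y=8 in all 5 units regardless of A. Recomputing C per unit gives 10, 8, 9, 6, 1; average 6.8.

6.8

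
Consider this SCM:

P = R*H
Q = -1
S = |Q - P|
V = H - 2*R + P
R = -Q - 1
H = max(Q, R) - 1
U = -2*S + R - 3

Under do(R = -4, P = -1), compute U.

The joint intervention fixes R = -4, P = -1, removing each variable's own equation.
S = |Q - P|  [with Q=-1, P=-1]  = 0
U = -2*S + R - 3  [with S=0, R=-4]  = -7

-7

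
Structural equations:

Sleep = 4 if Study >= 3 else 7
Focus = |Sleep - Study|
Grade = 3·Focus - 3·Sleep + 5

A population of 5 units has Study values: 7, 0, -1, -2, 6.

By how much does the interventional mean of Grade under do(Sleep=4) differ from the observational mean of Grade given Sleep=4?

4.5

do(Sleep=4) breaks Sleep's dependence on Study. With Sleep=4 fixed, Grade across the units is 2, 5, 8, 11, -1, mean 5.
Observing Sleep=4 restricts to units where Sleep's equation naturally yields 4: Study ∈ {7, 6}. In that subpopulation Grade = 2, -1, mean 0.5.
Difference = 5 − 0.5 = 4.5.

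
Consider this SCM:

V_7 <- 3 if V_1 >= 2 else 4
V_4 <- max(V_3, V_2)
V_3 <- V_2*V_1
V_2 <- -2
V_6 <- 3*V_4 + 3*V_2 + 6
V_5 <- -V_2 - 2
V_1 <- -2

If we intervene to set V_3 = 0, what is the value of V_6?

The intervention breaks the incoming arrows to V_3: V_3 <- V_2*V_1 no longer applies, and V_3 = 0.
V_4 = max(V_3, V_2)  [with V_3=0, V_2=-2]  = 0
V_6 = 3*V_4 + 3*V_2 + 6  [with V_4=0, V_2=-2]  = 0

0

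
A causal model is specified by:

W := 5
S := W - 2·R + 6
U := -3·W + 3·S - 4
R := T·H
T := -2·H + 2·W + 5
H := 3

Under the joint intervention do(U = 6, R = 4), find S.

Setting U = 6, R = 4 by intervention discards those variables' equations.
S = W - 2·R + 6  [with W=5, R=4]  = 3

3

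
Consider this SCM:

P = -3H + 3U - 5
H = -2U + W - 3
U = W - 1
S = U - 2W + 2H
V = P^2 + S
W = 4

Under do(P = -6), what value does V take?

21

The intervention breaks the incoming arrows to P: P = -3H + 3U - 5 no longer applies, and P = -6.
U = W - 1  [with W=4]  = 3
H = -2U + W - 3  [with U=3, W=4]  = -5
S = U - 2W + 2H  [with U=3, W=4, H=-5]  = -15
V = P^2 + S  [with P=-6, S=-15]  = 21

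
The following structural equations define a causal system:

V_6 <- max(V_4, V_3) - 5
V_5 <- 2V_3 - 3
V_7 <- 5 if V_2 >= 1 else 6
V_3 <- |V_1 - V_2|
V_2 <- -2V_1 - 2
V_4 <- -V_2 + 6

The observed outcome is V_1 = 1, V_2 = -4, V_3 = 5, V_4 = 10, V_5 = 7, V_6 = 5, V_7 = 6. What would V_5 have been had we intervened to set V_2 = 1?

do(V_2=1) replaces the equation V_2 <- -2V_1 - 2 with the constant V_2 = 1.
V_3 = |V_1 - V_2|  [with V_1=1, V_2=1]  = 0
V_5 = 2V_3 - 3  [with V_3=0]  = -3

-3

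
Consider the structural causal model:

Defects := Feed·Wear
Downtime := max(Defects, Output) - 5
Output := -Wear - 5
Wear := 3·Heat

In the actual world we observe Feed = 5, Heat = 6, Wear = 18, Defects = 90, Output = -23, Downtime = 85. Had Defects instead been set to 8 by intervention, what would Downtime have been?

3

Under do(Defects=8), the mechanism Defects := Feed·Wear is discarded; Defects is fixed at 8.
Wear = 3·Heat  [with Heat=6]  = 18
Output = -Wear - 5  [with Wear=18]  = -23
Downtime = max(Defects, Output) - 5  [with Defects=8, Output=-23]  = 3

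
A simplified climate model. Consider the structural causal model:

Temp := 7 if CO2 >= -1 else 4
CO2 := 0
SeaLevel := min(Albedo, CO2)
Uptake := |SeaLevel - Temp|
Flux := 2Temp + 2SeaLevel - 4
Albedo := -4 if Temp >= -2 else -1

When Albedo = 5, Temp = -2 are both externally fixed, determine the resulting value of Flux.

Setting Albedo = 5, Temp = -2 by intervention discards those variables' equations.
SeaLevel = min(Albedo, CO2)  [with Albedo=5, CO2=0]  = 0
Flux = 2Temp + 2SeaLevel - 4  [with Temp=-2, SeaLevel=0]  = -8

-8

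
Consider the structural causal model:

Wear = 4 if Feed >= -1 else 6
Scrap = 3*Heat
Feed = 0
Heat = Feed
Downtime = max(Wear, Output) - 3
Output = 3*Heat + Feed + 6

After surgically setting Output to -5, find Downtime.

The intervention breaks the incoming arrows to Output: Output = 3*Heat + Feed + 6 no longer applies, and Output = -5.
Wear = 4 if Feed >= -1 else 6  [with Feed=0]  = 4
Downtime = max(Wear, Output) - 3  [with Wear=4, Output=-5]  = 1

1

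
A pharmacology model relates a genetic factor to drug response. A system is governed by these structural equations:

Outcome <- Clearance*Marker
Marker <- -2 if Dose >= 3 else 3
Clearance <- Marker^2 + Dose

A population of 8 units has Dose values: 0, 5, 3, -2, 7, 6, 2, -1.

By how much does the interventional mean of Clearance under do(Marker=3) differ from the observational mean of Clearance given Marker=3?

2.75

The intervention sets Marker=3 in all 8 units regardless of Dose. Recomputing Clearance per unit gives 9, 14, 12, 7, 16, 15, 11, 8; average 11.5.
Observing Marker=3 restricts to units where Marker's equation naturally yields 3: Dose ∈ {0, -2, 2, -1}. In that subpopulation Clearance = 9, 7, 11, 8, mean 8.75.
Difference = 11.5 − 8.75 = 2.75.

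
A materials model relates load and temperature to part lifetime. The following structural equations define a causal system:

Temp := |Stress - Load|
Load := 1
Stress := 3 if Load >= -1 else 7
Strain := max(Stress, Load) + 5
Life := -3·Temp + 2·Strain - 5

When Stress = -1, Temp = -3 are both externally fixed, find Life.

16

Setting Stress = -1, Temp = -3 by intervention discards those variables' equations.
Strain = max(Stress, Load) + 5  [with Stress=-1, Load=1]  = 6
Life = -3·Temp + 2·Strain - 5  [with Temp=-3, Strain=6]  = 16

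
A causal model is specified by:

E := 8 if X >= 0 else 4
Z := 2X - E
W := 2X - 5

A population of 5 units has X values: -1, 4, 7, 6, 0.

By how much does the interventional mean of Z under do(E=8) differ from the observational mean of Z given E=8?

-2.1

Every unit gets E=8 under the intervention. Z values become -10, 0, 6, 4, -8; E[Z|do(E=8)] = -1.6.
Observing E=8 restricts to units where E's equation naturally yields 8: X ∈ {4, 7, 6, 0}. In that subpopulation Z = 0, 6, 4, -8, mean 0.5.
Difference = -1.6 − 0.5 = -2.1.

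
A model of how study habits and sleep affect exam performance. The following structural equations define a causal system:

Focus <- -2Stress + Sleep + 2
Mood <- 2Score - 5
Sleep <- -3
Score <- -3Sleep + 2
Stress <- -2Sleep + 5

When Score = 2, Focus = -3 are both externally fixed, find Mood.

The joint intervention fixes Score = 2, Focus = -3, removing each variable's own equation.
Mood = 2Score - 5  [with Score=2]  = -1

-1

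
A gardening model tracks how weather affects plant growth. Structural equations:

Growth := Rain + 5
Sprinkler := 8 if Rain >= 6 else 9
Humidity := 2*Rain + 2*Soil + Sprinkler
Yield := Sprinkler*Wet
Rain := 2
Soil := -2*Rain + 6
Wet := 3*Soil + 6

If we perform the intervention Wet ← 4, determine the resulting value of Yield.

36

The intervention breaks the incoming arrows to Wet: Wet := 3*Soil + 6 no longer applies, and Wet = 4.
Sprinkler = 8 if Rain >= 6 else 9  [with Rain=2]  = 9
Yield = Sprinkler*Wet  [with Sprinkler=9, Wet=4]  = 36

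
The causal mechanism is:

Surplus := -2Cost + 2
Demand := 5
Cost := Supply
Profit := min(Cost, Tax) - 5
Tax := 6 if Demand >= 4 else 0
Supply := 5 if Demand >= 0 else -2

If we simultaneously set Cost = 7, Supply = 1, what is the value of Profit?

1

Setting Cost = 7, Supply = 1 by intervention discards those variables' equations.
Tax = 6 if Demand >= 4 else 0  [with Demand=5]  = 6
Profit = min(Cost, Tax) - 5  [with Cost=7, Tax=6]  = 1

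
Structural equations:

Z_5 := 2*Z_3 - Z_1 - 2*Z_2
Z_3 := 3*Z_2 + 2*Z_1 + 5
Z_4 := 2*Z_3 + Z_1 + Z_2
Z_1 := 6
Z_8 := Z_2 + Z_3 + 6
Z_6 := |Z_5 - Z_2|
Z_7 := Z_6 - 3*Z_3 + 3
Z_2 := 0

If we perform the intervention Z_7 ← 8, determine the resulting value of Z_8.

23

do(Z_7=8) replaces the equation Z_7 := Z_6 - 3*Z_3 + 3 with the constant Z_7 = 8.
Z_8 is not downstream of the intervention, so its value is determined by the original equations.
Z_3 = 3*Z_2 + 2*Z_1 + 5  [with Z_2=0, Z_1=6]  = 17
Z_8 = Z_2 + Z_3 + 6  [with Z_2=0, Z_3=17]  = 23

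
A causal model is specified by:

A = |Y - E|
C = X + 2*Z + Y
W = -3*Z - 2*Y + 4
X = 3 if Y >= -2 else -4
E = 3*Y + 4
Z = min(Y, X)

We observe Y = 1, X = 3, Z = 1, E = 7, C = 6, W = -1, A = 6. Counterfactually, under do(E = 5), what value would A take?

4

The intervention breaks the incoming arrows to E: E = 3*Y + 4 no longer applies, and E = 5.
A = |Y - E|  [with Y=1, E=5]  = 4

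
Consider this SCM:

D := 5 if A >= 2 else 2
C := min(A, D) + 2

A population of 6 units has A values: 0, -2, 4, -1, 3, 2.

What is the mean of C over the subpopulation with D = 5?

Observing D=5 restricts to units where D's equation naturally yields 5: A ∈ {4, 3, 2}. In that subpopulation C = 6, 5, 4, mean 5.

5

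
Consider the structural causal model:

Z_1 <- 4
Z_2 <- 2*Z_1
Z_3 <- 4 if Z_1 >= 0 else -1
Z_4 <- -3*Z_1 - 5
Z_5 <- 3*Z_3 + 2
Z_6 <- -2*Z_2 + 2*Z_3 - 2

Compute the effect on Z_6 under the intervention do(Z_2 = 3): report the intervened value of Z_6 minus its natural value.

10

Under do(Z_2=3), the mechanism Z_2 <- 2*Z_1 is discarded; Z_2 is fixed at 3.
Z_3 = 4 if Z_1 >= 0 else -1  [with Z_1=4]  = 4
Z_6 = -2*Z_2 + 2*Z_3 - 2  [with Z_2=3, Z_3=4]  = 0
Without intervention: Z_2 = 2*Z_1  [with Z_1=4]  = 8; Z_3 = 4 if Z_1 >= 0 else -1  [with Z_1=4]  = 4; Z_6 = -2*Z_2 + 2*Z_3 - 2  [with Z_2=8, Z_3=4]  = -10.
Change = 0 − (-10) = 10.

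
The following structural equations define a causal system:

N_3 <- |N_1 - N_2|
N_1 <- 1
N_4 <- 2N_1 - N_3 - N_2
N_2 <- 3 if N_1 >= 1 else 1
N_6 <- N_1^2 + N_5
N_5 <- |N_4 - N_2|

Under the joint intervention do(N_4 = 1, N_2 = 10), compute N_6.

10

The joint intervention fixes N_4 = 1, N_2 = 10, removing each variable's own equation.
N_5 = |N_4 - N_2|  [with N_4=1, N_2=10]  = 9
N_6 = N_1^2 + N_5  [with N_1=1, N_5=9]  = 10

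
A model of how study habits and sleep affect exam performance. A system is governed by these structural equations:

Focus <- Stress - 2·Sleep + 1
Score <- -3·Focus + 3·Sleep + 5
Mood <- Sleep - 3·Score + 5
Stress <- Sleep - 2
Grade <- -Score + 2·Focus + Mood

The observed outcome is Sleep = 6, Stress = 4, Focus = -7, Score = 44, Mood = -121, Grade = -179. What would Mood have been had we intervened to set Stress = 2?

-139

do(Stress=2) replaces the equation Stress <- Sleep - 2 with the constant Stress = 2.
Focus = Stress - 2·Sleep + 1  [with Stress=2, Sleep=6]  = -9
Score = -3·Focus + 3·Sleep + 5  [with Focus=-9, Sleep=6]  = 50
Mood = Sleep - 3·Score + 5  [with Sleep=6, Score=50]  = -139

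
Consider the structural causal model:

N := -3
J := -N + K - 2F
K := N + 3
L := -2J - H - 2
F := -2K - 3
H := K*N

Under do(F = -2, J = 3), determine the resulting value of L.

The joint intervention fixes F = -2, J = 3, removing each variable's own equation.
K = N + 3  [with N=-3]  = 0
H = K*N  [with K=0, N=-3]  = 0
L = -2J - H - 2  [with J=3, H=0]  = -8

-8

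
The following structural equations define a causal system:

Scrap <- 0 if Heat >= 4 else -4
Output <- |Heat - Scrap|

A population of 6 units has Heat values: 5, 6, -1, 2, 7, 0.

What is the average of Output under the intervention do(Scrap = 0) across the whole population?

Every unit gets Scrap=0 under the intervention. Output values become 5, 6, 1, 2, 7, 0; E[Output|do(Scrap=0)] = 3.5.

3.5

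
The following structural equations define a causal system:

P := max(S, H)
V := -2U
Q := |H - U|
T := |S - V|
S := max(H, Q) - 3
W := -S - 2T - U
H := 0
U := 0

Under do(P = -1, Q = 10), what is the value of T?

The joint intervention fixes P = -1, Q = 10, removing each variable's own equation.
V = -2U  [with U=0]  = 0
S = max(H, Q) - 3  [with H=0, Q=10]  = 7
T = |S - V|  [with S=7, V=0]  = 7

7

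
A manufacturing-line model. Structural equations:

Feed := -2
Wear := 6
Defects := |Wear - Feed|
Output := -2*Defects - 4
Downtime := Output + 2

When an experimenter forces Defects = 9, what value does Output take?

The intervention breaks the incoming arrows to Defects: Defects := |Wear - Feed| no longer applies, and Defects = 9.
Output = -2*Defects - 4  [with Defects=9]  = -22

-22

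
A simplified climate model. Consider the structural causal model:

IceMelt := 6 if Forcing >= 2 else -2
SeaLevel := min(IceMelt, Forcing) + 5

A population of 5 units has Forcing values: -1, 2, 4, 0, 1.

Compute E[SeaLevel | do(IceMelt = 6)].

6.2

Under do(IceMelt=6), IceMelt's equation is replaced by IceMelt=6 for every unit. Per-unit SeaLevel: 4, 7, 9, 5, 6. Mean = 6.2.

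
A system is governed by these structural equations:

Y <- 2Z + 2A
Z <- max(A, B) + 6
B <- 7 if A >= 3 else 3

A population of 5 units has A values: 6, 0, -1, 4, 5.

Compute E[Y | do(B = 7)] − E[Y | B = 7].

Under do(B=7), B's equation is replaced by B=7 for every unit. Per-unit Y: 38, 26, 24, 34, 36. Mean = 31.6.
Conditioning on B=7 selects the 3 unit(s) with A ∈ {6, 4, 5}. Their Y values: 38, 34, 36. Mean = 36.
Difference = 31.6 − 36 = -4.4.

-4.4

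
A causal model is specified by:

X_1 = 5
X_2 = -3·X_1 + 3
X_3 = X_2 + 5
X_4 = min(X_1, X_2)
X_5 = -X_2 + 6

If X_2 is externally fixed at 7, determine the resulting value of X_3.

The intervention breaks the incoming arrows to X_2: X_2 = -3·X_1 + 3 no longer applies, and X_2 = 7.
X_3 = X_2 + 5  [with X_2=7]  = 12

12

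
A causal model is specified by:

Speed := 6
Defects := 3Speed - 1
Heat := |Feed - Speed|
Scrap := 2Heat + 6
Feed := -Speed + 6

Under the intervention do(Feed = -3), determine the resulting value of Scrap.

do(Feed=-3) replaces the equation Feed := -Speed + 6 with the constant Feed = -3.
Heat = |Feed - Speed|  [with Feed=-3, Speed=6]  = 9
Scrap = 2Heat + 6  [with Heat=9]  = 24

24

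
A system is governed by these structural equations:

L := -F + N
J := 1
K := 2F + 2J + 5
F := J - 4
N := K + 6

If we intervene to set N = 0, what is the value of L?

Intervening sets N = 0 and removes its equation (N := K + 6).
F = J - 4  [with J=1]  = -3
L = -F + N  [with F=-3, N=0]  = 3

3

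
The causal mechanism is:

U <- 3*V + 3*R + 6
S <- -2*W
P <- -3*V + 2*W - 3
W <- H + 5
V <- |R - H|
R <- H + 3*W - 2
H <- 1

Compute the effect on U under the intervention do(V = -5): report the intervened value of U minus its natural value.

The intervention breaks the incoming arrows to V: V <- |R - H| no longer applies, and V = -5.
W = H + 5  [with H=1]  = 6
R = H + 3*W - 2  [with H=1, W=6]  = 17
U = 3*V + 3*R + 6  [with V=-5, R=17]  = 42
Without intervention: W = H + 5  [with H=1]  = 6; R = H + 3*W - 2  [with H=1, W=6]  = 17; V = |R - H|  [with R=17, H=1]  = 16; U = 3*V + 3*R + 6  [with V=16, R=17]  = 105.
Change = 42 − 105 = -63.

-63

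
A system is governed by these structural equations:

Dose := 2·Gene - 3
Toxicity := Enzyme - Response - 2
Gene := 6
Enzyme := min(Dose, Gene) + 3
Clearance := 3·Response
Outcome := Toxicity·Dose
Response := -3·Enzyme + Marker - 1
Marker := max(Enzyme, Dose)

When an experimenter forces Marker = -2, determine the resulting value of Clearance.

The intervention breaks the incoming arrows to Marker: Marker := max(Enzyme, Dose) no longer applies, and Marker = -2.
Dose = 2·Gene - 3  [with Gene=6]  = 9
Enzyme = min(Dose, Gene) + 3  [with Dose=9, Gene=6]  = 9
Response = -3·Enzyme + Marker - 1  [with Enzyme=9, Marker=-2]  = -30
Clearance = 3·Response  [with Response=-30]  = -90

-90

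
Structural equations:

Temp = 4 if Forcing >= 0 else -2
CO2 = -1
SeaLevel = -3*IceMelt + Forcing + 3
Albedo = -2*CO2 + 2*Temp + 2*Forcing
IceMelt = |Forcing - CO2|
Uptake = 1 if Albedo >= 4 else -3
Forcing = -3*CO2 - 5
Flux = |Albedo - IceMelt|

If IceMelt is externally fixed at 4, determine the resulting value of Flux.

The intervention breaks the incoming arrows to IceMelt: IceMelt = |Forcing - CO2| no longer applies, and IceMelt = 4.
Forcing = -3*CO2 - 5  [with CO2=-1]  = -2
Temp = 4 if Forcing >= 0 else -2  [with Forcing=-2]  = -2
Albedo = -2*CO2 + 2*Temp + 2*Forcing  [with CO2=-1, Temp=-2, Forcing=-2]  = -6
Flux = |Albedo - IceMelt|  [with Albedo=-6, IceMelt=4]  = 10

10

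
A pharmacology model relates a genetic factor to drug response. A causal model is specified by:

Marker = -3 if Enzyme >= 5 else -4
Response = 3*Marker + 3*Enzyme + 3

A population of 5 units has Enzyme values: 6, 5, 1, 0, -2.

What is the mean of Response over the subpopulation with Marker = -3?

E[Response|Marker=-3] averages over only the 2 units with Marker=-3 (Enzyme = 6, 5): Response = 12, 9, mean 10.5.

10.5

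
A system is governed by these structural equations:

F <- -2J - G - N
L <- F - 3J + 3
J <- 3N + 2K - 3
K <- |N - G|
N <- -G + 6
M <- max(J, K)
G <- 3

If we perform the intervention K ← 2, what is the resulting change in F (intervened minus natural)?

-8

do(K=2) replaces the equation K <- |N - G| with the constant K = 2.
N = -G + 6  [with G=3]  = 3
J = 3N + 2K - 3  [with N=3, K=2]  = 10
F = -2J - G - N  [with J=10, G=3, N=3]  = -26
Without intervention: N = -G + 6  [with G=3]  = 3; K = |N - G|  [with N=3, G=3]  = 0; J = 3N + 2K - 3  [with N=3, K=0]  = 6; F = -2J - G - N  [with J=6, G=3, N=3]  = -18.
Change = -26 − (-18) = -8.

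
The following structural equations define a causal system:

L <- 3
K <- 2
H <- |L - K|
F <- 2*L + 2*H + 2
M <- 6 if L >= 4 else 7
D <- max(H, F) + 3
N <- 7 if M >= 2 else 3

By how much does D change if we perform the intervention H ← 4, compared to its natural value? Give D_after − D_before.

The intervention breaks the incoming arrows to H: H <- |L - K| no longer applies, and H = 4.
F = 2*L + 2*H + 2  [with L=3, H=4]  = 16
D = max(H, F) + 3  [with H=4, F=16]  = 19
Without intervention: H = |L - K|  [with L=3, K=2]  = 1; F = 2*L + 2*H + 2  [with L=3, H=1]  = 10; D = max(H, F) + 3  [with H=1, F=10]  = 13.
Change = 19 − 13 = 6.

6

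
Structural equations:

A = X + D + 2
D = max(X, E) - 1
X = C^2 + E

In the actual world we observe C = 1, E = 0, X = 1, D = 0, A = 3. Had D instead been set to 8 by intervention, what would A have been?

11

Intervening sets D = 8 and removes its equation (D = max(X, E) - 1).
X = C^2 + E  [with C=1, E=0]  = 1
A = X + D + 2  [with X=1, D=8]  = 11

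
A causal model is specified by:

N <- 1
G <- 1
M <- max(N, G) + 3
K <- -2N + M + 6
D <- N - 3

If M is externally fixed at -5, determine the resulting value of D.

-2

do(M=-5) replaces the equation M <- max(N, G) + 3 with the constant M = -5.
D is not downstream of the intervention, so its value is determined by the original equations.
D = N - 3  [with N=1]  = -2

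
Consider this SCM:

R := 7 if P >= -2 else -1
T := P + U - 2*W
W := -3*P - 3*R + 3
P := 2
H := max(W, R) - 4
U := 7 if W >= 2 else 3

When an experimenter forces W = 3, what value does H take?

3

The intervention breaks the incoming arrows to W: W := -3*P - 3*R + 3 no longer applies, and W = 3.
R = 7 if P >= -2 else -1  [with P=2]  = 7
H = max(W, R) - 4  [with W=3, R=7]  = 3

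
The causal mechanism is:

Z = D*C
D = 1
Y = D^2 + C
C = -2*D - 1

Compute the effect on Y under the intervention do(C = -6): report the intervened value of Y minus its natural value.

The intervention breaks the incoming arrows to C: C = -2*D - 1 no longer applies, and C = -6.
Y = D^2 + C  [with D=1, C=-6]  = -5
Without intervention: C = -2*D - 1  [with D=1]  = -3; Y = D^2 + C  [with D=1, C=-3]  = -2.
Change = -5 − (-2) = -3.

-3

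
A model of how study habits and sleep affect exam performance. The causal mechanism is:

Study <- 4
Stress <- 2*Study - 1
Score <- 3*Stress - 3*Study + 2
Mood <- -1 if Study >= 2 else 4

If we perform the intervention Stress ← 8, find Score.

14

The intervention breaks the incoming arrows to Stress: Stress <- 2*Study - 1 no longer applies, and Stress = 8.
Score = 3*Stress - 3*Study + 2  [with Stress=8, Study=4]  = 14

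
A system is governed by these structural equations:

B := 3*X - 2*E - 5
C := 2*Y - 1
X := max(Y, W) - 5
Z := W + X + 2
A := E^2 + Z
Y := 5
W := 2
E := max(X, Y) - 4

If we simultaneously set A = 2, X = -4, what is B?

-19

Under do(A = 2, X = -4), each intervened variable's structural equation is replaced by its fixed value.
E = max(X, Y) - 4  [with X=-4, Y=5]  = 1
B = 3*X - 2*E - 5  [with X=-4, E=1]  = -19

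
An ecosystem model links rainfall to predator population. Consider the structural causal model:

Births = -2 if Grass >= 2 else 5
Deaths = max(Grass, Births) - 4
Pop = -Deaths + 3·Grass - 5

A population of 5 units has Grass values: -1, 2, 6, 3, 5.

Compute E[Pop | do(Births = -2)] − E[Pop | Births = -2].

-2

The intervention sets Births=-2 in all 5 units regardless of Grass. Recomputing Pop per unit gives -3, 3, 11, 5, 9; average 5.
Observing Births=-2 restricts to units where Births's equation naturally yields -2: Grass ∈ {2, 6, 3, 5}. In that subpopulation Pop = 3, 11, 5, 9, mean 7.
Difference = 5 − 7 = -2.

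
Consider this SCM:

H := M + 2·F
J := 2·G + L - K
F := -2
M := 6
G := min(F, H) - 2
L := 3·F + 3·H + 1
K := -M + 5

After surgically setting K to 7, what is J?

The intervention breaks the incoming arrows to K: K := -M + 5 no longer applies, and K = 7.
H = M + 2·F  [with M=6, F=-2]  = 2
L = 3·F + 3·H + 1  [with F=-2, H=2]  = 1
G = min(F, H) - 2  [with F=-2, H=2]  = -4
J = 2·G + L - K  [with G=-4, L=1, K=7]  = -14

-14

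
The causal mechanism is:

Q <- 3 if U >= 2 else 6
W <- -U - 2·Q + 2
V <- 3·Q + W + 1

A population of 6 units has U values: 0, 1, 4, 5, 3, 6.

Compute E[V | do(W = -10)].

do(W=-10) breaks W's dependence on U. With W=-10 fixed, V across the units is 9, 9, 0, 0, 0, 0, mean 3.

3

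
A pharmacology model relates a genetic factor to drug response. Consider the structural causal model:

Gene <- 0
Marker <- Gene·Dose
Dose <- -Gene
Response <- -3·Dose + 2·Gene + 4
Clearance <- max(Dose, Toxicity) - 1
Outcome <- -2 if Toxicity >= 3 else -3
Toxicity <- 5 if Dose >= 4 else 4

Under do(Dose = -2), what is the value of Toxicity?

4

do(Dose=-2) replaces the equation Dose <- -Gene with the constant Dose = -2.
Toxicity = 5 if Dose >= 4 else 4  [with Dose=-2]  = 4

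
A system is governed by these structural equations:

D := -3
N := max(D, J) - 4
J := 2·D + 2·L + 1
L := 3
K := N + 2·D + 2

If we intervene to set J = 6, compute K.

-2

do(J=6) replaces the equation J := 2·D + 2·L + 1 with the constant J = 6.
N = max(D, J) - 4  [with D=-3, J=6]  = 2
K = N + 2·D + 2  [with N=2, D=-3]  = -2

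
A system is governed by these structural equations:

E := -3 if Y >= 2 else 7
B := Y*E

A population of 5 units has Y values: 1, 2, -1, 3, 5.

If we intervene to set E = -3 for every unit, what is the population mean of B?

-6

The intervention sets E=-3 in all 5 units regardless of Y. Recomputing B per unit gives -3, -6, 3, -9, -15; average -6.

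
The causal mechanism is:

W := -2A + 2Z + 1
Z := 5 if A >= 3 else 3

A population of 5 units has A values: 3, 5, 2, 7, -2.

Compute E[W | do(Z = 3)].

1

The intervention sets Z=3 in all 5 units regardless of A. Recomputing W per unit gives 1, -3, 3, -7, 11; average 1.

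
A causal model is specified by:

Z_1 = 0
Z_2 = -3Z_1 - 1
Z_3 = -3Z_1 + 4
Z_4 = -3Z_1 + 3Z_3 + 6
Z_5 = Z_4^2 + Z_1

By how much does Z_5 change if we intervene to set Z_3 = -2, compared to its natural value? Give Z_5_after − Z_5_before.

-324

do(Z_3=-2) replaces the equation Z_3 = -3Z_1 + 4 with the constant Z_3 = -2.
Z_4 = -3Z_1 + 3Z_3 + 6  [with Z_1=0, Z_3=-2]  = 0
Z_5 = Z_4^2 + Z_1  [with Z_4=0, Z_1=0]  = 0
Without intervention: Z_3 = -3Z_1 + 4  [with Z_1=0]  = 4; Z_4 = -3Z_1 + 3Z_3 + 6  [with Z_1=0, Z_3=4]  = 18; Z_5 = Z_4^2 + Z_1  [with Z_4=18, Z_1=0]  = 324.
Change = 0 − 324 = -324.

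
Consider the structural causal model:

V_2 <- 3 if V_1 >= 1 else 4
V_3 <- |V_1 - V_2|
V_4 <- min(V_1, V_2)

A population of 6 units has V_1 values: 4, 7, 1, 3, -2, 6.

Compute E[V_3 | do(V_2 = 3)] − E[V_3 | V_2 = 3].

Under do(V_2=3), V_2's equation is replaced by V_2=3 for every unit. Per-unit V_3: 1, 4, 2, 0, 5, 3. Mean = 2.5.
Conditioning on V_2=3 selects the 5 unit(s) with V_1 ∈ {4, 7, 1, 3, 6}. Their V_3 values: 1, 4, 2, 0, 3. Mean = 2.
Difference = 2.5 − 2 = 0.5.

0.5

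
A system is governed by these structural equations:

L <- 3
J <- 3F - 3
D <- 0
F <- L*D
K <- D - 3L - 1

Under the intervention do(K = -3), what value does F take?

0

Under do(K=-3), the mechanism K <- D - 3L - 1 is discarded; K is fixed at -3.
Since F is not a descendant of the intervened variable, it is unaffected.
F = L*D  [with L=3, D=0]  = 0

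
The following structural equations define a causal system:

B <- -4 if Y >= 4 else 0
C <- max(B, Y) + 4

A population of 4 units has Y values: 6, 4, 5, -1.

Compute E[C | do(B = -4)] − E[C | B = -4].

do(B=-4) breaks B's dependence on Y. With B=-4 fixed, C across the units is 10, 8, 9, 3, mean 7.5.
Conditioning on B=-4 selects the 3 unit(s) with Y ∈ {6, 4, 5}. Their C values: 10, 8, 9. Mean = 9.
Difference = 7.5 − 9 = -1.5.

-1.5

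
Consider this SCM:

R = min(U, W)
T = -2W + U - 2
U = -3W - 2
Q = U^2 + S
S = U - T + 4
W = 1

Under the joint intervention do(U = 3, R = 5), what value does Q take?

Under do(U = 3, R = 5), each intervened variable's structural equation is replaced by its fixed value.
T = -2W + U - 2  [with W=1, U=3]  = -1
S = U - T + 4  [with U=3, T=-1]  = 8
Q = U^2 + S  [with U=3, S=8]  = 17

17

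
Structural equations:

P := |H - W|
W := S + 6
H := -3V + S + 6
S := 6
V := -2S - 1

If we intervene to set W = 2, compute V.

The intervention breaks the incoming arrows to W: W := S + 6 no longer applies, and W = 2.
Since V is not a descendant of the intervened variable, it is unaffected.
V = -2S - 1  [with S=6]  = -13

-13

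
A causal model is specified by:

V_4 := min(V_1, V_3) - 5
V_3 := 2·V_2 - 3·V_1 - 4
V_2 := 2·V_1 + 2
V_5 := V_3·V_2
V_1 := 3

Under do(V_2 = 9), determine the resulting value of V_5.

45

do(V_2=9) replaces the equation V_2 := 2·V_1 + 2 with the constant V_2 = 9.
V_3 = 2·V_2 - 3·V_1 - 4  [with V_2=9, V_1=3]  = 5
V_5 = V_3·V_2  [with V_3=5, V_2=9]  = 45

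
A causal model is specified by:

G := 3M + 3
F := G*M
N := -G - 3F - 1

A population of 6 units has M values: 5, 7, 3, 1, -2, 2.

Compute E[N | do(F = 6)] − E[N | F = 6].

The intervention sets F=6 in all 6 units regardless of M. Recomputing N per unit gives -37, -43, -31, -25, -16, -28; average -30.
Observing F=6 restricts to units where F's equation naturally yields 6: M ∈ {1, -2}. In that subpopulation N = -25, -16, mean -20.5.
Difference = -30 − (-20.5) = -9.5.

-9.5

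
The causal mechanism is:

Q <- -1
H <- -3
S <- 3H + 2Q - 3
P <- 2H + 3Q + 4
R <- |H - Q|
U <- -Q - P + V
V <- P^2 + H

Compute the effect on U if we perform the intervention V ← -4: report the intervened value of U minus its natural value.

-26

The intervention breaks the incoming arrows to V: V <- P^2 + H no longer applies, and V = -4.
P = 2H + 3Q + 4  [with H=-3, Q=-1]  = -5
U = -Q - P + V  [with Q=-1, P=-5, V=-4]  = 2
Without intervention: P = 2H + 3Q + 4  [with H=-3, Q=-1]  = -5; V = P^2 + H  [with P=-5, H=-3]  = 22; U = -Q - P + V  [with Q=-1, P=-5, V=22]  = 28.
Change = 2 − 28 = -26.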